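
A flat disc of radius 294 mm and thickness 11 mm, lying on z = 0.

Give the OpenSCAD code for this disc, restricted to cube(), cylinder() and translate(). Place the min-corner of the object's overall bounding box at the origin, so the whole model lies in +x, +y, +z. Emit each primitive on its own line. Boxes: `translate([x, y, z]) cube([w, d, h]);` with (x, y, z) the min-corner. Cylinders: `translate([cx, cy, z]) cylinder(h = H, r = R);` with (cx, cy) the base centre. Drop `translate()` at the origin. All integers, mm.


translate([294, 294, 0]) cylinder(h = 11, r = 294);


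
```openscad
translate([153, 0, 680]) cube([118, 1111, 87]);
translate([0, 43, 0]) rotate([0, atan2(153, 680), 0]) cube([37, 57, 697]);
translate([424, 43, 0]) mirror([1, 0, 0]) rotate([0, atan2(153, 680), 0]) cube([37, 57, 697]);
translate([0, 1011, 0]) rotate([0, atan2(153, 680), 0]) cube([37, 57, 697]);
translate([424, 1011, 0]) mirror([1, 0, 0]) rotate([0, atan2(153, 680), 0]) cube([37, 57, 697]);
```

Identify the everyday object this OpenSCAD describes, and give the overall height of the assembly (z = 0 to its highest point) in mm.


A sawhorse. The overall height is 767 mm.

A beam across two mirrored pairs of raked legs — a sawhorse. The beam's underside is at z = 680 (matching the legs' vertical rise in atan2(153, 680)) and the beam is 87 mm tall, so its top is at 680 + 87 = 767 mm. The raked legs top out at the beam's underside, so that is the highest point.


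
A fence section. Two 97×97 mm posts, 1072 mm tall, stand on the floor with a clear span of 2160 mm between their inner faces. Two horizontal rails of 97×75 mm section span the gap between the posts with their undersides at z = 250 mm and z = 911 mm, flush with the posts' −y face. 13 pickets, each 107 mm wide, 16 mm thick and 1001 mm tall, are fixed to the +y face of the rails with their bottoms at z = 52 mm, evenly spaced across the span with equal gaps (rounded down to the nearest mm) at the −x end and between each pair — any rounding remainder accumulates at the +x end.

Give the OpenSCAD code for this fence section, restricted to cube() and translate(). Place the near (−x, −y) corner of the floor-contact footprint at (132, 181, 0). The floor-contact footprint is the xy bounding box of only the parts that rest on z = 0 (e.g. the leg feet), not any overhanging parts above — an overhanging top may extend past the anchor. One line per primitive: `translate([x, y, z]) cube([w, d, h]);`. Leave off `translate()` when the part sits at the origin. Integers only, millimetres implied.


translate([132, 181, 0]) cube([97, 97, 1072]);
translate([2389, 181, 0]) cube([97, 97, 1072]);
translate([229, 181, 250]) cube([2160, 97, 75]);
translate([229, 181, 911]) cube([2160, 97, 75]);
translate([283, 278, 52]) cube([107, 16, 1001]);
translate([444, 278, 52]) cube([107, 16, 1001]);
translate([605, 278, 52]) cube([107, 16, 1001]);
translate([766, 278, 52]) cube([107, 16, 1001]);
translate([927, 278, 52]) cube([107, 16, 1001]);
translate([1088, 278, 52]) cube([107, 16, 1001]);
translate([1249, 278, 52]) cube([107, 16, 1001]);
translate([1410, 278, 52]) cube([107, 16, 1001]);
translate([1571, 278, 52]) cube([107, 16, 1001]);
translate([1732, 278, 52]) cube([107, 16, 1001]);
translate([1893, 278, 52]) cube([107, 16, 1001]);
translate([2054, 278, 52]) cube([107, 16, 1001]);
translate([2215, 278, 52]) cube([107, 16, 1001]);


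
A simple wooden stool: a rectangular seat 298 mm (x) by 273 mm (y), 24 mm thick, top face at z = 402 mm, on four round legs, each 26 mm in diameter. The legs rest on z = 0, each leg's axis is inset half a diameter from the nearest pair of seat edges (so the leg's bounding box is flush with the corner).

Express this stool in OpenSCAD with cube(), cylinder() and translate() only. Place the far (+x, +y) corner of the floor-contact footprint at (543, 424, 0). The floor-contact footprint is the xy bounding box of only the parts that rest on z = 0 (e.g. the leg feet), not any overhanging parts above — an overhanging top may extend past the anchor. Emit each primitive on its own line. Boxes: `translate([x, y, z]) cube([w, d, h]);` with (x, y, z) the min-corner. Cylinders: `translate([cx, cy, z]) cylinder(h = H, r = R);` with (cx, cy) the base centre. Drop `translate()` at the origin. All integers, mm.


// leg_h = 402 - 24 = 378
translate([245, 151, 378]) cube([298, 273, 24]);
translate([258, 164, 0]) cylinder(h = 378, r = 13);
translate([530, 164, 0]) cylinder(h = 378, r = 13);
translate([258, 411, 0]) cylinder(h = 378, r = 13);
translate([530, 411, 0]) cylinder(h = 378, r = 13);


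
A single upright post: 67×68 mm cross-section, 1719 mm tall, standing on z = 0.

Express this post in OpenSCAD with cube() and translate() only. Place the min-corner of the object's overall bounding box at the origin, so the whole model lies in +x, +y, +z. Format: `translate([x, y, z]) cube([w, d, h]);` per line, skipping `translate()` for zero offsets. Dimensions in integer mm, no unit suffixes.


cube([67, 68, 1719]);


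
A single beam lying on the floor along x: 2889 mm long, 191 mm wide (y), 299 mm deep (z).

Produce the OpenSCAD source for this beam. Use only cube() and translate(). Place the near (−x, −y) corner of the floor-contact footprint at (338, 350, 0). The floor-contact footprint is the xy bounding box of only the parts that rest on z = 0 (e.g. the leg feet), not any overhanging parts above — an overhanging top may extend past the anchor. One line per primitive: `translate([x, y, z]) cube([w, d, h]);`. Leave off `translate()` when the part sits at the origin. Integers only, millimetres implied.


translate([338, 350, 0]) cube([2889, 191, 299]);


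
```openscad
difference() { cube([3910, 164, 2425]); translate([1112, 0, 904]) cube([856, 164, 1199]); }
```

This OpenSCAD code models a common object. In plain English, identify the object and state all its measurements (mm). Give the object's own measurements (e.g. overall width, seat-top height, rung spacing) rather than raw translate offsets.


A wall 3910 mm long (x), 164 mm thick (y), 2425 mm tall, with a rectangular window opening cut through it. The opening is 856 mm wide and 1199 mm tall; its sill is at z = 904 mm and its near (−x) edge is 1112 mm from the wall's −x end. The opening passes through the full wall thickness.


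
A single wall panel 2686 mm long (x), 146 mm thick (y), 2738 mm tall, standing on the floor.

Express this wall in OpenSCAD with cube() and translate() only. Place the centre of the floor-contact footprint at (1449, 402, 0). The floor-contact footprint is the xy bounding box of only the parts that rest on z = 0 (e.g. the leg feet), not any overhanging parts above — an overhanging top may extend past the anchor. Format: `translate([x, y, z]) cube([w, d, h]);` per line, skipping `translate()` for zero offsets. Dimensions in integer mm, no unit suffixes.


translate([106, 329, 0]) cube([2686, 146, 2738]);


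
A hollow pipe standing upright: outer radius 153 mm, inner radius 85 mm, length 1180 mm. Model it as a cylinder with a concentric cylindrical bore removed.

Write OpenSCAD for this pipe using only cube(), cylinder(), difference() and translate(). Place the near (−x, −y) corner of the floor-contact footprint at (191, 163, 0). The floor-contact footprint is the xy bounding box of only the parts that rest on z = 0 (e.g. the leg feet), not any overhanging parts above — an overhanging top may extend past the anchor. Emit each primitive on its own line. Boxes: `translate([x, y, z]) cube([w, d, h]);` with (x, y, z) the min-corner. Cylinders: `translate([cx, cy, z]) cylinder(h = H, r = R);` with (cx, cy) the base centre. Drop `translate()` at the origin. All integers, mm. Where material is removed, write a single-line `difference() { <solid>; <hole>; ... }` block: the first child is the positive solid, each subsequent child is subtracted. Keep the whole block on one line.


difference() { translate([344, 316, 0]) cylinder(h = 1180, r = 153); translate([344, 316, 0]) cylinder(h = 1180, r = 85); }


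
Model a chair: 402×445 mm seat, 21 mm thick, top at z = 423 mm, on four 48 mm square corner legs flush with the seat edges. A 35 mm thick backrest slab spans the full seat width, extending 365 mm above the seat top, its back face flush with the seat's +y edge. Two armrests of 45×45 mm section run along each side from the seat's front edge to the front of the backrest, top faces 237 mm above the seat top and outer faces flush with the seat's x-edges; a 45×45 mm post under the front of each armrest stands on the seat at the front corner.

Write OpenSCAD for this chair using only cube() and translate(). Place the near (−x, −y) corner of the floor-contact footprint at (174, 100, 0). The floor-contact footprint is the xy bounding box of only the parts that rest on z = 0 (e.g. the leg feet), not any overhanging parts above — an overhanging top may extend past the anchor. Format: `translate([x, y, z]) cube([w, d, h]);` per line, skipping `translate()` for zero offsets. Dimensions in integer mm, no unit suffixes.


translate([174, 100, 402]) cube([402, 445, 21]);
translate([174, 100, 0]) cube([48, 48, 402]);
translate([528, 100, 0]) cube([48, 48, 402]);
translate([174, 497, 0]) cube([48, 48, 402]);
translate([528, 497, 0]) cube([48, 48, 402]);
translate([174, 510, 423]) cube([402, 35, 365]);
translate([174, 100, 615]) cube([45, 410, 45]);
translate([531, 100, 615]) cube([45, 410, 45]);
translate([174, 100, 423]) cube([45, 45, 192]);
translate([531, 100, 423]) cube([45, 45, 192]);


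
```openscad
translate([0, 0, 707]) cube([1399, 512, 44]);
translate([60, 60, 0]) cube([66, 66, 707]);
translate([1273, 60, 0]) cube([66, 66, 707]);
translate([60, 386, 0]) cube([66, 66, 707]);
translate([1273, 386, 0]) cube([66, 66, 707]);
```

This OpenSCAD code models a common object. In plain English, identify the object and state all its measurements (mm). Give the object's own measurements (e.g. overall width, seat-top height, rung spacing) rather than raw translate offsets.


A table: top 1399 mm (x) × 512 mm (y), 44 mm thick, upper face at z = 751 mm, on four 66×66 mm square legs, each inset 60 mm from the nearest pair of top edges from z = 0 to the bottom of the top.


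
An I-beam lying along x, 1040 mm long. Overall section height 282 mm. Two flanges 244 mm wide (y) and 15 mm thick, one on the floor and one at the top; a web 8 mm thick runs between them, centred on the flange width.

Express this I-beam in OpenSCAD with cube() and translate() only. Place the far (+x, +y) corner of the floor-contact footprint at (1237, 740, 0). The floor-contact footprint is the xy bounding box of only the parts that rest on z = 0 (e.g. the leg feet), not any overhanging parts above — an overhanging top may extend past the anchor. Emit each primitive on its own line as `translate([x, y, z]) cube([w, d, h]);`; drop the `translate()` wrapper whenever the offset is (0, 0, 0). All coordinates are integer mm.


translate([197, 496, 0]) cube([1040, 244, 15]);
translate([197, 614, 15]) cube([1040, 8, 252]);
translate([197, 496, 267]) cube([1040, 244, 15]);


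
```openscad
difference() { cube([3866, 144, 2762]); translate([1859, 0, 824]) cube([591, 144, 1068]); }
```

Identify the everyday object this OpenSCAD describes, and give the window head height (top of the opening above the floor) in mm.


A wall with a window opening. The window head height is 1892 mm.

A wall with a rectangular opening subtracted — a window. Sill at z = 824, opening 1068 mm tall, so the head is at 824 + 1068 = 1892 mm.


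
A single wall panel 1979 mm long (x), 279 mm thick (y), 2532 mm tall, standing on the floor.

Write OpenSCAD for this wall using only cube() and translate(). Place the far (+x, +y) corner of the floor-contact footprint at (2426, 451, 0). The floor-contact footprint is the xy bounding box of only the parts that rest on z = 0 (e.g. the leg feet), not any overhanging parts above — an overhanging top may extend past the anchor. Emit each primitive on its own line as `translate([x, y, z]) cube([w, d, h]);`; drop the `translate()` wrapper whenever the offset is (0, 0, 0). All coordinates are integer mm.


translate([447, 172, 0]) cube([1979, 279, 2532]);


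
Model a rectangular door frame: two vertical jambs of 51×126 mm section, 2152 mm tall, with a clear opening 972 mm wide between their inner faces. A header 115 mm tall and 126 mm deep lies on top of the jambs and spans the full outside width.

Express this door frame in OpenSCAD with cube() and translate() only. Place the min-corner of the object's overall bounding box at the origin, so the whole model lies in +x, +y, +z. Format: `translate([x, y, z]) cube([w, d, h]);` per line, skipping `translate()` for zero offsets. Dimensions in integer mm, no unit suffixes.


cube([51, 126, 2152]);
translate([1023, 0, 0]) cube([51, 126, 2152]);
translate([0, 0, 2152]) cube([1074, 126, 115]);


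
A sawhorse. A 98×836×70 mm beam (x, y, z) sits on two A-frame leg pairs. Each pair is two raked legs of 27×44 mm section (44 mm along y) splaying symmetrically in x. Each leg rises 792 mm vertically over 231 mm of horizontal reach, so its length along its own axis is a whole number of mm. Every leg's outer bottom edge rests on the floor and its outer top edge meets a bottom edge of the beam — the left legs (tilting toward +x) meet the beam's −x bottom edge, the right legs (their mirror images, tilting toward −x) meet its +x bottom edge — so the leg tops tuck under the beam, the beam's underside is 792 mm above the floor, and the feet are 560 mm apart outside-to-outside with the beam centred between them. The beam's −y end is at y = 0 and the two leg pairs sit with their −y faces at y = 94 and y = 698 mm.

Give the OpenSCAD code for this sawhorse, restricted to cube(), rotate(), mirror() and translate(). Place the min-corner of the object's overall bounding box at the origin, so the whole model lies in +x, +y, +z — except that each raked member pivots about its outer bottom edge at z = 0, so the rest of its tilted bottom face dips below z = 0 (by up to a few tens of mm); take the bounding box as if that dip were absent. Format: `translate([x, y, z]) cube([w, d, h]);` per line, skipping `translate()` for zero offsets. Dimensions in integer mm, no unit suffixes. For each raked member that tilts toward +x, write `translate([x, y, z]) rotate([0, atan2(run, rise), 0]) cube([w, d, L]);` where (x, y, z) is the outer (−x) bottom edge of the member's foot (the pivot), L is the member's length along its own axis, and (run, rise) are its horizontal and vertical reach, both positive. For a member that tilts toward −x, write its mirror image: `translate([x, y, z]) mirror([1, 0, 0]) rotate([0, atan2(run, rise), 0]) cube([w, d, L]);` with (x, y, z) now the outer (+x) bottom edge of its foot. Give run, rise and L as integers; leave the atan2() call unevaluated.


translate([231, 0, 792]) cube([98, 836, 70]);
translate([0, 94, 0]) rotate([0, atan2(231, 792), 0]) cube([27, 44, 825]);
translate([560, 94, 0]) mirror([1, 0, 0]) rotate([0, atan2(231, 792), 0]) cube([27, 44, 825]);
translate([0, 698, 0]) rotate([0, atan2(231, 792), 0]) cube([27, 44, 825]);
translate([560, 698, 0]) mirror([1, 0, 0]) rotate([0, atan2(231, 792), 0]) cube([27, 44, 825]);


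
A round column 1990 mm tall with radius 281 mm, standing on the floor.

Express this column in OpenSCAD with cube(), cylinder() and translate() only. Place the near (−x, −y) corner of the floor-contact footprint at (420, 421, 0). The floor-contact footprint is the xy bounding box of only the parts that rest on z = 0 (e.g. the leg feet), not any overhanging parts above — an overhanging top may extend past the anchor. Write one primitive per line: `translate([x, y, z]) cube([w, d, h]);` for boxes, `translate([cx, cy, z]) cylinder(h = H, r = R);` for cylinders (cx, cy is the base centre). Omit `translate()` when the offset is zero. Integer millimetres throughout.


translate([701, 702, 0]) cylinder(h = 1990, r = 281);


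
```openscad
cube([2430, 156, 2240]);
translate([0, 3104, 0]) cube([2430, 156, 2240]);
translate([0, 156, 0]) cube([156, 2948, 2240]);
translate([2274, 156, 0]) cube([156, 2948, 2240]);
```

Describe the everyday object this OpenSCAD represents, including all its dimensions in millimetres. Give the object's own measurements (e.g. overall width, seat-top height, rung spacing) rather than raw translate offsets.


The wall frame of a small rectangular building: four walls, each 2240 mm tall and 156 mm thick, enclosing a footprint 2430 mm (x) by 3260 mm (y) outside-to-outside, with no floor or roof. The front and back walls (the −y and +y sides) span the full width; the two side walls fit between them.


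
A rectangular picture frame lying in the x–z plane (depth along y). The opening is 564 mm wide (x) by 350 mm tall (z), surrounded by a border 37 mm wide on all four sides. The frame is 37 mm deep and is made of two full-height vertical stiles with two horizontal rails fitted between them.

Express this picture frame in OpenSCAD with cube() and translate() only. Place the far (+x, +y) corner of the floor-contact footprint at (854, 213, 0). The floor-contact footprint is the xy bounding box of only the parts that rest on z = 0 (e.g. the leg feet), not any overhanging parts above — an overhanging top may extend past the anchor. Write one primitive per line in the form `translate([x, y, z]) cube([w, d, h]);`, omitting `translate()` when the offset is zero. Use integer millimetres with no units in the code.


translate([216, 176, 0]) cube([37, 37, 424]);
translate([817, 176, 0]) cube([37, 37, 424]);
translate([253, 176, 0]) cube([564, 37, 37]);
translate([253, 176, 387]) cube([564, 37, 37]);


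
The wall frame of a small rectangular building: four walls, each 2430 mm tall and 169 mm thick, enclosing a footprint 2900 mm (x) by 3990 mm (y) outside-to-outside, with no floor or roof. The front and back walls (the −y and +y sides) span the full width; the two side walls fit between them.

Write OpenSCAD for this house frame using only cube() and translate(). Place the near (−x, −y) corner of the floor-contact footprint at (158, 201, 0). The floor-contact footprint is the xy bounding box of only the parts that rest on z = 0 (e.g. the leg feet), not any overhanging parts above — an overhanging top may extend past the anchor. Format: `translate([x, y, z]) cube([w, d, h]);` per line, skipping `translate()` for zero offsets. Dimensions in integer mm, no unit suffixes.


translate([158, 201, 0]) cube([2900, 169, 2430]);
translate([158, 4022, 0]) cube([2900, 169, 2430]);
translate([158, 370, 0]) cube([169, 3652, 2430]);
translate([2889, 370, 0]) cube([169, 3652, 2430]);


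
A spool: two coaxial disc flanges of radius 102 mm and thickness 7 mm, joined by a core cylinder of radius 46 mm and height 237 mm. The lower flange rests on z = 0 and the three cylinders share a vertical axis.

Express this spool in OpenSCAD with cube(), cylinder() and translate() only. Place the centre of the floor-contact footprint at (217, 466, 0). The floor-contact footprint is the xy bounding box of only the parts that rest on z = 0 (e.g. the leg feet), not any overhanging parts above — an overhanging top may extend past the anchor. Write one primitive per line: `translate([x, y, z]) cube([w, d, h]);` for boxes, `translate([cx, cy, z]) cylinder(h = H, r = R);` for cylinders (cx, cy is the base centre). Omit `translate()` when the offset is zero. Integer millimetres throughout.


translate([217, 466, 0]) cylinder(h = 7, r = 102);
translate([217, 466, 7]) cylinder(h = 237, r = 46);
translate([217, 466, 244]) cylinder(h = 7, r = 102);


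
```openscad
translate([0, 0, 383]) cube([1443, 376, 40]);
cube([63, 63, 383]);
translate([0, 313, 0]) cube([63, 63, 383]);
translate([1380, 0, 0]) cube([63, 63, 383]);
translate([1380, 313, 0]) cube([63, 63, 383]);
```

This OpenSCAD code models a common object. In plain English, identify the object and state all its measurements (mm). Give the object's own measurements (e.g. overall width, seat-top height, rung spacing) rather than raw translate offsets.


A long wooden bench with a 1443 mm (x) × 376 mm (y) seat, 40 mm thick, its top surface 423 mm above the floor. Four 63 mm square legs at the seat corners, flush with the edges, run from z = 0 to the seat underside.


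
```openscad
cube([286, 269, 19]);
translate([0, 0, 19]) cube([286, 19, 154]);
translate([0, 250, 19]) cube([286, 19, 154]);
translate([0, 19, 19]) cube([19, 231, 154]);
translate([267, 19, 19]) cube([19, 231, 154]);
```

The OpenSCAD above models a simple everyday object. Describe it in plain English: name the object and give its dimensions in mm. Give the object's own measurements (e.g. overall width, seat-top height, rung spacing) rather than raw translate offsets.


An open-topped rectangular box: outside dimensions 286×269×173 mm, with a uniform wall and base thickness of 19 mm. The base is a full 286×269 slab on the floor; four walls sit on top of the base. The front and back walls (the −y and +y sides) span the full width; the two side walls fit between them.


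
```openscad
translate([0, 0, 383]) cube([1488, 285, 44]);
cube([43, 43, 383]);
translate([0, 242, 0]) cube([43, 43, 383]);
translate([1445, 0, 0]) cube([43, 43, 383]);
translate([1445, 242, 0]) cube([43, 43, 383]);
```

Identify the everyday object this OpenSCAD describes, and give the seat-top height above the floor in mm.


A bench. The seat-top height is 427 mm.

A long slab on four corner posts — a bench. The slab sits at z = 383 with thickness 44, so the top is 383 + 44 = 427 mm.


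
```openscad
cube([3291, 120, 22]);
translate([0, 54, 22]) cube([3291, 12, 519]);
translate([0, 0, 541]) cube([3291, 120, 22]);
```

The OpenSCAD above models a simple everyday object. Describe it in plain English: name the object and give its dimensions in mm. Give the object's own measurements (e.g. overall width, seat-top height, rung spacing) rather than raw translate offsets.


An I-beam lying along x, 3291 mm long. Overall section height 563 mm. Two flanges 120 mm wide (y) and 22 mm thick, one on the floor and one at the top; a web 12 mm thick runs between them, centred on the flange width.


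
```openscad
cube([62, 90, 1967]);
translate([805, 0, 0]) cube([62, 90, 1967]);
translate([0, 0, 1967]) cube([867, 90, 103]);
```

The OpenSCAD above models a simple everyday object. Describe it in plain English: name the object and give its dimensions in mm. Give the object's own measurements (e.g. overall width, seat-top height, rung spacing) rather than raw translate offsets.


A door frame. The clear opening is 743 mm wide and 1967 mm high. Two 62 mm wide jambs, 90 mm deep, stand either side of the opening from the floor to the top of the opening. A 103 mm thick head sits across the top of both jambs, spanning the full outside width of the frame.


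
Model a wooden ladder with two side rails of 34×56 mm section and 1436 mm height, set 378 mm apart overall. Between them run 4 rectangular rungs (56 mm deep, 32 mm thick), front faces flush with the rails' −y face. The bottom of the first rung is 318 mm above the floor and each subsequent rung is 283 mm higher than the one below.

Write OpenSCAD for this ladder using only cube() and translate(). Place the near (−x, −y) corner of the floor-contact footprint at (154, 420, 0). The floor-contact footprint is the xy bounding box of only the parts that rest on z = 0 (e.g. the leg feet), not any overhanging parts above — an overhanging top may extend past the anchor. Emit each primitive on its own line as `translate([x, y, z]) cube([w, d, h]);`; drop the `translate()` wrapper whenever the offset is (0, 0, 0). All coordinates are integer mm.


translate([154, 420, 0]) cube([34, 56, 1436]);
translate([498, 420, 0]) cube([34, 56, 1436]);
translate([188, 420, 318]) cube([310, 56, 32]);
translate([188, 420, 601]) cube([310, 56, 32]);
translate([188, 420, 884]) cube([310, 56, 32]);
translate([188, 420, 1167]) cube([310, 56, 32]);


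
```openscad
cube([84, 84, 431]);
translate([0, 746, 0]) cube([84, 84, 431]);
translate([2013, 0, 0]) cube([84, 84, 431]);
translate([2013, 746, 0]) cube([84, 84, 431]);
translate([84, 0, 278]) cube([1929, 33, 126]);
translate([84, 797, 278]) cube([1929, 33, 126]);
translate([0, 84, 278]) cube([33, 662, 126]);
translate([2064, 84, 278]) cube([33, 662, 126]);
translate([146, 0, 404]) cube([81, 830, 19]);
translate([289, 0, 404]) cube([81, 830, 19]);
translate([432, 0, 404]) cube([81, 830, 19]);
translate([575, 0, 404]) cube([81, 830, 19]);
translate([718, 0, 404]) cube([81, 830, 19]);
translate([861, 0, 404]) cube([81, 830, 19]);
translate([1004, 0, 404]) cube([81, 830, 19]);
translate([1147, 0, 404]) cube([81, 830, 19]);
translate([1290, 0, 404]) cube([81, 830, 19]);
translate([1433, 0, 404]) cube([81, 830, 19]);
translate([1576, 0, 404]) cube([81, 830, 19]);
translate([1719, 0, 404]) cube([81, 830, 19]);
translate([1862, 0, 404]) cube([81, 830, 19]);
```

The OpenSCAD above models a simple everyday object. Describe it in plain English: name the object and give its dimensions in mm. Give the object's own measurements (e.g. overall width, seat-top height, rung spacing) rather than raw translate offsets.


A bed frame 2097 mm long (x) by 830 mm wide (y). Four 84×84 mm corner posts, 431 mm tall, at the corners of the footprint. Four rails of 33 mm thickness and 126 mm height run between adjacent posts with their undersides at z = 278 mm, their outer faces flush with the outside of the frame (the two x-running rails run between the posts' inner faces; the two y-running rails run between the posts' inner faces). 13 slats, each 81 mm wide (x) and 19 mm thick, lie across the top of the two x-running rails, running the full 830 mm width of the frame in y; along x they sit between the end posts with a 62 mm gap after the −x posts and between neighbouring slats, leaving 70 mm before the +x posts.


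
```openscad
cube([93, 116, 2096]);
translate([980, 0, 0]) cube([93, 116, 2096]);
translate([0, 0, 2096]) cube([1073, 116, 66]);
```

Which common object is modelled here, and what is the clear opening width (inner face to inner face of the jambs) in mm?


A door frame. The clear opening width is 887 mm.

Two 2096 mm tall posts with a header on top — a door frame. The left jamb is 93 mm wide at x = 0; the right jamb starts at x = 980. The clear opening is 980 − 93 = 887 mm.


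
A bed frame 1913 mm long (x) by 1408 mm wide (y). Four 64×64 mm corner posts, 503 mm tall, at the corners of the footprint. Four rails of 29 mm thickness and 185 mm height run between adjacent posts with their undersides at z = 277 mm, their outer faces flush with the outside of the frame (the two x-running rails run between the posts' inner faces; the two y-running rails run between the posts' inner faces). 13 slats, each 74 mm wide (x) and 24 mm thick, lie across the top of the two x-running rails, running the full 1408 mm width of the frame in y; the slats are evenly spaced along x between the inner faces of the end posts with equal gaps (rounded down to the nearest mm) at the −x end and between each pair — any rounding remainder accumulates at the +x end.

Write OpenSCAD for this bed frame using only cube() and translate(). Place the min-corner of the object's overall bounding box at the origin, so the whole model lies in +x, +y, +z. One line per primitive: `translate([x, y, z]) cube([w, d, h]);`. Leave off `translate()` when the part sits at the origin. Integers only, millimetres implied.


// slat z = rail_z + rail_h = 277 + 185 = 462
// slat gap = ⌊(1785 − 13·74) / 14⌋ = 58
cube([64, 64, 503]);
translate([0, 1344, 0]) cube([64, 64, 503]);
translate([1849, 0, 0]) cube([64, 64, 503]);
translate([1849, 1344, 0]) cube([64, 64, 503]);
translate([64, 0, 277]) cube([1785, 29, 185]);
translate([64, 1379, 277]) cube([1785, 29, 185]);
translate([0, 64, 277]) cube([29, 1280, 185]);
translate([1884, 64, 277]) cube([29, 1280, 185]);
translate([122, 0, 462]) cube([74, 1408, 24]);
translate([254, 0, 462]) cube([74, 1408, 24]);
translate([386, 0, 462]) cube([74, 1408, 24]);
translate([518, 0, 462]) cube([74, 1408, 24]);
translate([650, 0, 462]) cube([74, 1408, 24]);
translate([782, 0, 462]) cube([74, 1408, 24]);
translate([914, 0, 462]) cube([74, 1408, 24]);
translate([1046, 0, 462]) cube([74, 1408, 24]);
translate([1178, 0, 462]) cube([74, 1408, 24]);
translate([1310, 0, 462]) cube([74, 1408, 24]);
translate([1442, 0, 462]) cube([74, 1408, 24]);
translate([1574, 0, 462]) cube([74, 1408, 24]);
translate([1706, 0, 462]) cube([74, 1408, 24]);


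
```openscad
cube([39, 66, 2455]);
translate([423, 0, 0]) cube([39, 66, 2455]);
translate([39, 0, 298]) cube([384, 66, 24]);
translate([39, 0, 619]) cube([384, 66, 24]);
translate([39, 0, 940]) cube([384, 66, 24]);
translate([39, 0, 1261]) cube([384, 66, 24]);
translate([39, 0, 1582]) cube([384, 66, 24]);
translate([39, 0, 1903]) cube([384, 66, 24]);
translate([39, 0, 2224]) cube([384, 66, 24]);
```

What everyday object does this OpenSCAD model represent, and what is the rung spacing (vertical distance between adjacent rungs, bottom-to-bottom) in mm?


A ladder. The rung spacing is 321 mm.

Two tall 39×66 posts with 7 short bars between them — a ladder. Adjacent rungs sit at z = 298 and z = 619, so the spacing is 619 − 298 = 321 mm.


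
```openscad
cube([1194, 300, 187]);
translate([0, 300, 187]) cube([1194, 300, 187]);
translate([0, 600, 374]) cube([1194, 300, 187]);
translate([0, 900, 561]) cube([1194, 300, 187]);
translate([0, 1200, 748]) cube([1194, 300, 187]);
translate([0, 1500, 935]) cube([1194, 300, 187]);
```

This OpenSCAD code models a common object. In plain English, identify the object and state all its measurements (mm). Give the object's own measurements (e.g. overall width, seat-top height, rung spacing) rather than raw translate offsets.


A straight staircase of 6 solid steps. Each step is 1194 mm wide (x), 300 mm deep (y, the going) and 187 mm tall (the rise). The first step rests on the floor; each subsequent step sits one going further in +y and one rise higher in +z, directly behind and above the previous step with no overlap.


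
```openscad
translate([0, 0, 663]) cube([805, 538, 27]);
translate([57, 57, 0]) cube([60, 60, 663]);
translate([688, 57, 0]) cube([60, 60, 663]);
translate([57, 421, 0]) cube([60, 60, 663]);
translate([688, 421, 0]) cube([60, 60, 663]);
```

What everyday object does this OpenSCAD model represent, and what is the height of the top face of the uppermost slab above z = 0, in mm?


A table. The table height is 690 mm.

A 805×538×27 slab sits at z = 663 on four 60 mm square posts — a table. The top surface is at 663 + 27 = 690 mm.


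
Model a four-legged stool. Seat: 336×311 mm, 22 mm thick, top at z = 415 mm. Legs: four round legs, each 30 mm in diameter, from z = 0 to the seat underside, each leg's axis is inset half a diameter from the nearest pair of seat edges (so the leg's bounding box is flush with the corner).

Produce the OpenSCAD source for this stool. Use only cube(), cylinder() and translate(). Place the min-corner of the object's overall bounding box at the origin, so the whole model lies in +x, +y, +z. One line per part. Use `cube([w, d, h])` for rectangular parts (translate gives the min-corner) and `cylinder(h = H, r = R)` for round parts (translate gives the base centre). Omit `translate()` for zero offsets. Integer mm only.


translate([0, 0, 393]) cube([336, 311, 22]);
translate([15, 15, 0]) cylinder(h = 393, r = 15);
translate([321, 15, 0]) cylinder(h = 393, r = 15);
translate([15, 296, 0]) cylinder(h = 393, r = 15);
translate([321, 296, 0]) cylinder(h = 393, r = 15);


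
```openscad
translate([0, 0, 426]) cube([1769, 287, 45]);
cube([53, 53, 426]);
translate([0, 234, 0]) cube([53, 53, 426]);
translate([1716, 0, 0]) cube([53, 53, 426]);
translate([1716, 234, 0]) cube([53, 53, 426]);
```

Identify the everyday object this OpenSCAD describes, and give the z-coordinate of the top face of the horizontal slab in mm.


A bench. The seat-top height is 471 mm.

A long slab on four corner posts — a bench. The slab sits at z = 426 with thickness 45, so the top is 426 + 45 = 471 mm.


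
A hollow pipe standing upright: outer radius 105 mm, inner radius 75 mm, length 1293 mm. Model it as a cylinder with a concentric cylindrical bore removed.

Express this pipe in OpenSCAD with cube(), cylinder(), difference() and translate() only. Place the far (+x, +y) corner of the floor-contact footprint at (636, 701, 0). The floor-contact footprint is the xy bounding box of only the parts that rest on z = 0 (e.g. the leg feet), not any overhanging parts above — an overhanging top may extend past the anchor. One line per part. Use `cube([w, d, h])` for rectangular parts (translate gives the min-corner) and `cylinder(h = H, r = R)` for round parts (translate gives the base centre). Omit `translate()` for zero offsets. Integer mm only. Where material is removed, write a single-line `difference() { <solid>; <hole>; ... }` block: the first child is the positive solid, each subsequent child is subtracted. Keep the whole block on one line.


difference() { translate([531, 596, 0]) cylinder(h = 1293, r = 105); translate([531, 596, 0]) cylinder(h = 1293, r = 75); }


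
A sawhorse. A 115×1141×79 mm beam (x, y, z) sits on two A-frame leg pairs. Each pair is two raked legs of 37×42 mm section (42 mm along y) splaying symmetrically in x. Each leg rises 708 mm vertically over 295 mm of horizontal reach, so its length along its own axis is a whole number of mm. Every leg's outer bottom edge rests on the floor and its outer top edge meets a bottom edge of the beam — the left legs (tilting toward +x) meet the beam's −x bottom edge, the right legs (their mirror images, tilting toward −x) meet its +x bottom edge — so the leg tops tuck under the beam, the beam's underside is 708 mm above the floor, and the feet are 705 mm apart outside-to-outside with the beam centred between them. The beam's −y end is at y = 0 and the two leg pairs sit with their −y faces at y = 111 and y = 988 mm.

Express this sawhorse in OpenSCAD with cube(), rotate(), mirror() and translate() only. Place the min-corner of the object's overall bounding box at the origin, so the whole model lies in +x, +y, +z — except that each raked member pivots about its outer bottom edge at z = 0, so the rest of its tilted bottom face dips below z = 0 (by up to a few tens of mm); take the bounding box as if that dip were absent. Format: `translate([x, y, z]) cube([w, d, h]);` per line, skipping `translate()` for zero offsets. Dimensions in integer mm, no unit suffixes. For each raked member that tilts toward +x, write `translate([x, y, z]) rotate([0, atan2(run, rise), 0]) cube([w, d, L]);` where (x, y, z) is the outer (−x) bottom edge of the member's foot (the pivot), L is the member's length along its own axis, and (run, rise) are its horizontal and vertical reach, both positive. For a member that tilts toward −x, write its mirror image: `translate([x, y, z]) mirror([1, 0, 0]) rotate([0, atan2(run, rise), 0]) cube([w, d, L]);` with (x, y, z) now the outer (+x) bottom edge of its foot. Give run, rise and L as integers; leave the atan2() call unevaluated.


translate([295, 0, 708]) cube([115, 1141, 79]);
translate([0, 111, 0]) rotate([0, atan2(295, 708), 0]) cube([37, 42, 767]);
translate([705, 111, 0]) mirror([1, 0, 0]) rotate([0, atan2(295, 708), 0]) cube([37, 42, 767]);
translate([0, 988, 0]) rotate([0, atan2(295, 708), 0]) cube([37, 42, 767]);
translate([705, 988, 0]) mirror([1, 0, 0]) rotate([0, atan2(295, 708), 0]) cube([37, 42, 767]);


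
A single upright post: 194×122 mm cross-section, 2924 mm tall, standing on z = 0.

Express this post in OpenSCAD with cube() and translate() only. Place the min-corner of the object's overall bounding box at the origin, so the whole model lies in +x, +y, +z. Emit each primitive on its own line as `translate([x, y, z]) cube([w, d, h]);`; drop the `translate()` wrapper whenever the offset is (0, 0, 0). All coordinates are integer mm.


cube([194, 122, 2924]);


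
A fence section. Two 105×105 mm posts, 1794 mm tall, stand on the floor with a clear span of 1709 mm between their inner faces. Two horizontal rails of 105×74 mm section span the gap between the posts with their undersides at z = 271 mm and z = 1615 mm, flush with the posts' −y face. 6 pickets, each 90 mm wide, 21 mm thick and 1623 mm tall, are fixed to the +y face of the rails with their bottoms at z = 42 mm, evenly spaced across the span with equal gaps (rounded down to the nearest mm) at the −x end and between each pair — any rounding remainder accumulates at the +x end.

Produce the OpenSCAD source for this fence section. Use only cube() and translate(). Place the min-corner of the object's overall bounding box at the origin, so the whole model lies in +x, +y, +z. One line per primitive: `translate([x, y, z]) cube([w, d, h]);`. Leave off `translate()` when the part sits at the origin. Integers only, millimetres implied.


cube([105, 105, 1794]);
translate([1814, 0, 0]) cube([105, 105, 1794]);
translate([105, 0, 271]) cube([1709, 105, 74]);
translate([105, 0, 1615]) cube([1709, 105, 74]);
translate([272, 105, 42]) cube([90, 21, 1623]);
translate([529, 105, 42]) cube([90, 21, 1623]);
translate([786, 105, 42]) cube([90, 21, 1623]);
translate([1043, 105, 42]) cube([90, 21, 1623]);
translate([1300, 105, 42]) cube([90, 21, 1623]);
translate([1557, 105, 42]) cube([90, 21, 1623]);


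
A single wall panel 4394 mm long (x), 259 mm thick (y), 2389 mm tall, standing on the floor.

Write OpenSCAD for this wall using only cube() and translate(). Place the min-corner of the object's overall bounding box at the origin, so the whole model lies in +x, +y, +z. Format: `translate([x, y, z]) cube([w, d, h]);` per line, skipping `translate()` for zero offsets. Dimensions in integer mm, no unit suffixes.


cube([4394, 259, 2389]);


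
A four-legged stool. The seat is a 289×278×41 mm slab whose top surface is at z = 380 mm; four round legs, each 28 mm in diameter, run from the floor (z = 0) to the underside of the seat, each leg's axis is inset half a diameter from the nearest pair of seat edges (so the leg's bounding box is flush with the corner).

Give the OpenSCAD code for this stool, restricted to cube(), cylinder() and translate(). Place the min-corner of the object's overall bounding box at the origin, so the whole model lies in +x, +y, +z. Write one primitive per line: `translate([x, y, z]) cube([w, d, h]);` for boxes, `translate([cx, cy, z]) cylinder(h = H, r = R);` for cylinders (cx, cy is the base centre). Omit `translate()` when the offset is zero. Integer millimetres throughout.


translate([0, 0, 339]) cube([289, 278, 41]);
translate([14, 14, 0]) cylinder(h = 339, r = 14);
translate([275, 14, 0]) cylinder(h = 339, r = 14);
translate([14, 264, 0]) cylinder(h = 339, r = 14);
translate([275, 264, 0]) cylinder(h = 339, r = 14);


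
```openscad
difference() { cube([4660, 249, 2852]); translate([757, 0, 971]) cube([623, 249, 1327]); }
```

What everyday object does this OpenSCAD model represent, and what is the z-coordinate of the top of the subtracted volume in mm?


A wall with a window opening. The window head height is 2298 mm.

A wall with a rectangular opening subtracted — a window. Sill at z = 971, opening 1327 mm tall, so the head is at 971 + 1327 = 2298 mm.


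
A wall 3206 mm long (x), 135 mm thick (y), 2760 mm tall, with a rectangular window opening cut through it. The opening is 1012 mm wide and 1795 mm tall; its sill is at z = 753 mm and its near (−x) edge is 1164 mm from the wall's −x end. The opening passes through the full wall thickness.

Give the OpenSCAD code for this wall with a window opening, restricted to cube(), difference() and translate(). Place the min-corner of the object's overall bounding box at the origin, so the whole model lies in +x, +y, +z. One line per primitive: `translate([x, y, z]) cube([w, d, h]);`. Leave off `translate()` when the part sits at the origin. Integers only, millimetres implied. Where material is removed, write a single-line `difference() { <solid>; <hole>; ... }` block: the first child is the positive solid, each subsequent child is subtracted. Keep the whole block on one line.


difference() { cube([3206, 135, 2760]); translate([1164, 0, 753]) cube([1012, 135, 1795]); }
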